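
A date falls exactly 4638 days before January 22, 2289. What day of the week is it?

Friday

Jan 22, 2289 is a Tuesday.
4638 mod 7 = 4, so 4638 days before a Tuesday is Tuesday − 4 = Friday.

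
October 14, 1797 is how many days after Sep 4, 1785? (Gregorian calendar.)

Sep 4, 1785 → Sep 4, 1786: 365 days.
Sep 4, 1786 → Sep 4, 1787: 365 days.
Sep 4, 1787 → Sep 4, 1788: 366 days (Feb 29, 1788 is in that span).
Sep 4, 1788 → Sep 4, 1789: 365 days.
Sep 4, 1789 → Sep 4, 1790: 365 days.
Sep 4, 1790 → Sep 4, 1791: 365 days.
Sep 4, 1791 → Sep 4, 1792: 366 days (Feb 29, 1792 is in that span).
Sep 4, 1792 → Sep 4, 1793: 365 days.
Sep 4, 1793 → Sep 4, 1794: 365 days.
Sep 4, 1794 → Sep 4, 1795: 365 days.
Sep 4, 1795 → Sep 4, 1796: 366 days (Feb 29, 1796 is in that span).
Sep 4, 1796 → Sep 4, 1797: 365 days.
Sep 4, 1797 → Oct 4, 1797: 30 days (September has 30).
Oct 4, 1797 → Oct 14, 1797: 10 days.
Total: 4423 days.

4423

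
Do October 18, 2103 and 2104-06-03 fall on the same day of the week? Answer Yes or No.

No

From Oct 18, 2103 to Jun 3, 2104 is 229 days.
229 mod 7 = 5, so they are different weekdays.
(Oct 18, 2103 is a Thursday; Jun 3, 2104 is a Tuesday.)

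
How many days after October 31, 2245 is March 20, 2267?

Oct 31, 2245 → Oct 31, 2246: 365 days.
Oct 31, 2246 → Oct 31, 2247: 365 days.
Oct 31, 2247 → Oct 31, 2248: 366 days (Feb 29, 2248 is in that span).
Oct 31, 2248 → Oct 31, 2249: 365 days.
Oct 31, 2249 → Oct 31, 2250: 365 days.
Oct 31, 2250 → Oct 31, 2251: 365 days.
Oct 31, 2251 → Oct 31, 2252: 366 days (Feb 29, 2252 is in that span).
Oct 31, 2252 → Oct 31, 2253: 365 days.
Oct 31, 2253 → Oct 31, 2254: 365 days.
Oct 31, 2254 → Oct 31, 2255: 365 days.
Oct 31, 2255 → Oct 31, 2256: 366 days (Feb 29, 2256 is in that span).
Oct 31, 2256 → Oct 31, 2257: 365 days.
Oct 31, 2257 → Oct 31, 2258: 365 days.
Oct 31, 2258 → Oct 31, 2259: 365 days.
Oct 31, 2259 → Oct 31, 2260: 366 days (Feb 29, 2260 is in that span).
Oct 31, 2260 → Oct 31, 2261: 365 days.
Oct 31, 2261 → Oct 31, 2262: 365 days.
Oct 31, 2262 → Oct 31, 2263: 365 days.
Oct 31, 2263 → Oct 31, 2264: 366 days (Feb 29, 2264 is in that span).
Oct 31, 2264 → Oct 31, 2265: 365 days.
Oct 31, 2265 → Oct 31, 2266: 365 days.
Oct 31, 2266 → Nov 30, 2266: 30 days (October has 31).
Nov 30, 2266 → Dec 30, 2266: 30 days (November has 30).
Dec 30, 2266 → Jan 30, 2267: 31 days (December has 31).
Jan 30, 2267 → Feb 28, 2267: 29 days (January has 31).
Feb 28, 2267 → Mar 20, 2267: 20 days.
Total: 7810 days.

7810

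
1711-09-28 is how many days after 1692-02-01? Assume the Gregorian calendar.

Feb 1, 1692 → Feb 1, 1693: 366 days (Feb 29, 1692 is in that span).
Feb 1, 1693 → Feb 1, 1694: 365 days.
Feb 1, 1694 → Feb 1, 1695: 365 days.
Feb 1, 1695 → Feb 1, 1696: 365 days.
Feb 1, 1696 → Feb 1, 1697: 366 days (Feb 29, 1696 is in that span).
Feb 1, 1697 → Feb 1, 1698: 365 days.
Feb 1, 1698 → Feb 1, 1699: 365 days.
Feb 1, 1699 → Feb 1, 1700: 365 days.
Feb 1, 1700 → Feb 1, 1701: 365 days.
Feb 1, 1701 → Feb 1, 1702: 365 days.
Feb 1, 1702 → Feb 1, 1703: 365 days.
Feb 1, 1703 → Feb 1, 1704: 365 days.
Feb 1, 1704 → Feb 1, 1705: 366 days (Feb 29, 1704 is in that span).
Feb 1, 1705 → Feb 1, 1706: 365 days.
Feb 1, 1706 → Feb 1, 1707: 365 days.
Feb 1, 1707 → Feb 1, 1708: 365 days.
Feb 1, 1708 → Feb 1, 1709: 366 days (Feb 29, 1708 is in that span).
Feb 1, 1709 → Feb 1, 1710: 365 days.
Feb 1, 1710 → Feb 1, 1711: 365 days.
Feb 1, 1711 → Mar 1, 1711: 28 days (February has 28).
Mar 1, 1711 → Apr 1, 1711: 31 days (March has 31).
Apr 1, 1711 → May 1, 1711: 30 days (April has 30).
May 1, 1711 → Jun 1, 1711: 31 days (May has 31).
Jun 1, 1711 → Jul 1, 1711: 30 days (June has 30).
Jul 1, 1711 → Aug 1, 1711: 31 days (July has 31).
Aug 1, 1711 → Sep 1, 1711: 31 days (August has 31).
Sep 1, 1711 → Sep 28, 1711: 27 days.
Total: 7178 days.

7178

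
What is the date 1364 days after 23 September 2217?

June 18, 2221

+365 (one year) → Sep 23, 2218 (999 left).
+365 (one year) → Sep 23, 2219 (634 left).
+366 (one year; includes Feb 29, 2220) → Sep 23, 2220 (268 left).
Sep has 30 days: +8 → Oct 1, 2220 (260 left).
Oct has 31 days: +31 → Nov 1, 2220 (229 left).
Nov has 30 days: +30 → Dec 1, 2220 (199 left).
Dec has 31 days: +31 → Jan 1, 2221 (168 left).
Jan has 31 days: +31 → Feb 1, 2221 (137 left).
Feb has 28 days: +28 → Mar 1, 2221 (109 left).
Mar has 31 days: +31 → Apr 1, 2221 (78 left).
Apr has 30 days: +30 → May 1, 2221 (48 left).
May has 31 days: +31 → Jun 1, 2221 (17 left).
+17 → Jun 18, 2221.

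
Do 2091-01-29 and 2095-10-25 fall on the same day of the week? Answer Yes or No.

No

From Jan 29, 2091 to Oct 25, 2095 is 1730 days.
1730 mod 7 = 1, so they are different weekdays.
(Jan 29, 2091 is a Monday; Oct 25, 2095 is a Tuesday.)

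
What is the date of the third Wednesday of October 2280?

October 1, 2280 is a Friday.
The first Wednesday is therefore October 6 (5 days later).
The third Wednesday is 6 + 2×7 = October 20.

October 20, 2280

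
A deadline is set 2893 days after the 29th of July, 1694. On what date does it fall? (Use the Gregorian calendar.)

+365 (one year) → Jul 29, 1695 (2528 left).
+366 (one year; includes Feb 29, 1696) → Jul 29, 1696 (2162 left).
+365 (one year) → Jul 29, 1697 (1797 left).
+365 (one year) → Jul 29, 1698 (1432 left).
+365 (one year) → Jul 29, 1699 (1067 left).
+365 (one year) → Jul 29, 1700 (702 left).
+365 (one year) → Jul 29, 1701 (337 left).
Jul has 31 days: +3 → Aug 1, 1701 (334 left).
Aug has 31 days: +31 → Sep 1, 1701 (303 left).
Sep has 30 days: +30 → Oct 1, 1701 (273 left).
Oct has 31 days: +31 → Nov 1, 1701 (242 left).
Nov has 30 days: +30 → Dec 1, 1701 (212 left).
Dec has 31 days: +31 → Jan 1, 1702 (181 left).
Jan has 31 days: +31 → Feb 1, 1702 (150 left).
Feb has 28 days: +28 → Mar 1, 1702 (122 left).
Mar has 31 days: +31 → Apr 1, 1702 (91 left).
Apr has 30 days: +30 → May 1, 1702 (61 left).
May has 31 days: +31 → Jun 1, 1702 (30 left).
Jun has 30 days: +30 → Jul 1, 1702 (0 left).

July 1, 1702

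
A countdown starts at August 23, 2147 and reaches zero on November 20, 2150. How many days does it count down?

1185

Aug 23, 2147 → Aug 23, 2148: 366 days (Feb 29, 2148 is in that span).
Aug 23, 2148 → Aug 23, 2149: 365 days.
Aug 23, 2149 → Aug 23, 2150: 365 days.
Aug 23, 2150 → Sep 23, 2150: 31 days (August has 31).
Sep 23, 2150 → Oct 23, 2150: 30 days (September has 30).
Oct 23, 2150 → Nov 20, 2150: 28 days.
Total: 1185 days.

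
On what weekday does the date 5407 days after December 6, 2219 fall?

Thursday

Dec 6, 2219 is a Monday.
5407 mod 7 = 3, so 5407 days after a Monday is Monday + 3 = Thursday.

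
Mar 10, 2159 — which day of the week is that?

Doomsday rule: the anchor day for the 2100s is Sunday. For year 59: 59÷12 = 4 r 11, and 11÷4 = 2, so 4+11+2 = 17.
Sunday + 17 ≡ Wednesday — that's 2159's doomsday.
In March the doomsday date is Mar 14.
Mar 10 is 4 days before Mar 14; 4 mod 7 = 4, so Wednesday − 4 = Saturday.

Saturday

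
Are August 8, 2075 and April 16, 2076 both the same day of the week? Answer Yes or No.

Yes

From Aug 8, 2075 to Apr 16, 2076 is 252 days.
252 mod 7 = 0, so they are the same weekday.
(Aug 8, 2075 is a Thursday; Apr 16, 2076 is a Thursday.)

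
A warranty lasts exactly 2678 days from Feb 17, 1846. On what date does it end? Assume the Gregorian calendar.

June 18, 1853

+365 (one year) → Feb 17, 1847 (2313 left).
+365 (one year) → Feb 17, 1848 (1948 left).
+366 (one year; includes Feb 29, 1848) → Feb 17, 1849 (1582 left).
+365 (one year) → Feb 17, 1850 (1217 left).
+365 (one year) → Feb 17, 1851 (852 left).
+365 (one year) → Feb 17, 1852 (487 left).
+366 (one year; includes Feb 29, 1852) → Feb 17, 1853 (121 left).
Feb has 28 days: +12 → Mar 1, 1853 (109 left).
Mar has 31 days: +31 → Apr 1, 1853 (78 left).
Apr has 30 days: +30 → May 1, 1853 (48 left).
May has 31 days: +31 → Jun 1, 1853 (17 left).
+17 → Jun 18, 1853.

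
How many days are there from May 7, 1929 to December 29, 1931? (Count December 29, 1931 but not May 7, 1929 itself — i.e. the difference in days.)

May 7, 1929 → May 7, 1930: 365 days.
May 7, 1930 → May 7, 1931: 365 days.
May 7, 1931 → Jun 7, 1931: 31 days (May has 31).
Jun 7, 1931 → Jul 7, 1931: 30 days (June has 30).
Jul 7, 1931 → Aug 7, 1931: 31 days (July has 31).
Aug 7, 1931 → Sep 7, 1931: 31 days (August has 31).
Sep 7, 1931 → Oct 7, 1931: 30 days (September has 30).
Oct 7, 1931 → Nov 7, 1931: 31 days (October has 31).
Nov 7, 1931 → Dec 7, 1931: 30 days (November has 30).
Dec 7, 1931 → Dec 29, 1931: 22 days.
Total: 966 days.

966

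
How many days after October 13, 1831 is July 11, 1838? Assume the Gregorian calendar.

2463

Oct 13, 1831 → Oct 13, 1832: 366 days (Feb 29, 1832 is in that span).
Oct 13, 1832 → Oct 13, 1833: 365 days.
Oct 13, 1833 → Oct 13, 1834: 365 days.
Oct 13, 1834 → Oct 13, 1835: 365 days.
Oct 13, 1835 → Oct 13, 1836: 366 days (Feb 29, 1836 is in that span).
Oct 13, 1836 → Oct 13, 1837: 365 days.
Oct 13, 1837 → Nov 13, 1837: 31 days (October has 31).
Nov 13, 1837 → Dec 13, 1837: 30 days (November has 30).
Dec 13, 1837 → Jan 13, 1838: 31 days (December has 31).
Jan 13, 1838 → Feb 13, 1838: 31 days (January has 31).
Feb 13, 1838 → Mar 13, 1838: 28 days (February has 28).
Mar 13, 1838 → Apr 13, 1838: 31 days (March has 31).
Apr 13, 1838 → May 13, 1838: 30 days (April has 30).
May 13, 1838 → Jun 13, 1838: 31 days (May has 31).
Jun 13, 1838 → Jul 11, 1838: 28 days.
Total: 2463 days.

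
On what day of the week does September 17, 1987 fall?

Thursday

Doomsday rule: the anchor day for the 1900s is Wednesday. For year 87: 87÷12 = 7 r 3, and 3÷4 = 0, so 7+3+0 = 10.
Wednesday + 10 ≡ Saturday — that's 1987's doomsday.
In September the doomsday date is Sep 5.
Sep 17 is 12 days after Sep 5; 12 mod 7 = 5, so Saturday + 5 = Thursday.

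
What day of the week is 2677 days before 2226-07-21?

Tuesday

Jul 21, 2226 is a Friday.
2677 mod 7 = 3, so 2677 days before a Friday is Friday − 3 = Tuesday.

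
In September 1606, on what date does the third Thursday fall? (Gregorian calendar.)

September 21, 1606

September 1, 1606 is a Friday.
The first Thursday is therefore September 7 (6 days later).
The third Thursday is 7 + 2×7 = September 21.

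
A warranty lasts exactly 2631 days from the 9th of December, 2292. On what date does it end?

February 22, 2300

+365 (one year) → Dec 9, 2293 (2266 left).
+365 (one year) → Dec 9, 2294 (1901 left).
+365 (one year) → Dec 9, 2295 (1536 left).
+366 (one year; includes Feb 29, 2296) → Dec 9, 2296 (1170 left).
+365 (one year) → Dec 9, 2297 (805 left).
+365 (one year) → Dec 9, 2298 (440 left).
+365 (one year) → Dec 9, 2299 (75 left).
Dec has 31 days: +23 → Jan 1, 2300 (52 left).
Jan has 31 days: +31 → Feb 1, 2300 (21 left).
+21 → Feb 22, 2300.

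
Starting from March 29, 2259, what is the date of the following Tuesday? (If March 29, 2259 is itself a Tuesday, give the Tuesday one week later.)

Mar 29, 2259 is a Tuesday.
From Tuesday to the next Tuesday is 7 days.
Mar 29, 2259 + 7 = Apr 5, 2259.

April 5, 2259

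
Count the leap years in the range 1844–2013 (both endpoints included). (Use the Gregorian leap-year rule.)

Multiples of 4 in [1844,2013]: 43.
Of those, multiples of 100: 2 (not leap unless ÷400).
Multiples of 400: 1.
Leap years = 43 − 2 + 1 = 42.

42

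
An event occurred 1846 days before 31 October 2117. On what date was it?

October 11, 2112

−365 (one year) → Oct 31, 2116 (1481 left).
−366 (one year; includes Feb 29, 2116) → Oct 31, 2115 (1115 left).
−365 (one year) → Oct 31, 2114 (750 left).
−365 (one year) → Oct 31, 2113 (385 left).
−31 → Sep 30, 2113 (end of Sep, 30 days; 354 left).
−30 → Aug 31, 2113 (end of Aug, 31 days; 324 left).
−31 → Jul 31, 2113 (end of Jul, 31 days; 293 left).
−31 → Jun 30, 2113 (end of Jun, 30 days; 262 left).
−30 → May 31, 2113 (end of May, 31 days; 232 left).
−31 → Apr 30, 2113 (end of Apr, 30 days; 201 left).
−30 → Mar 31, 2113 (end of Mar, 31 days; 171 left).
−31 → Feb 28, 2113 (end of Feb, 28 days; 140 left).
−28 → Jan 31, 2113 (end of Jan, 31 days; 112 left).
−31 → Dec 31, 2112 (end of Dec, 31 days; 81 left).
−31 → Nov 30, 2112 (end of Nov, 30 days; 50 left).
−30 → Oct 31, 2112 (end of Oct, 31 days; 20 left).
−20 → Oct 11, 2112.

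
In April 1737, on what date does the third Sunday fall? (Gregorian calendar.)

April 1, 1737 is a Monday.
The first Sunday is therefore April 7 (6 days later).
The third Sunday is 7 + 2×7 = April 21.

April 21, 1737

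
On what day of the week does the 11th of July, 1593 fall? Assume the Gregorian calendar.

Sunday

Doomsday rule: the anchor day for the 1500s is Wednesday. For year 93: 93÷12 = 7 r 9, and 9÷4 = 2, so 7+9+2 = 18.
Wednesday + 18 ≡ Sunday — that's 1593's doomsday.
In July the doomsday date is Jul 11.
Jul 11 is the doomsday itself: Sunday.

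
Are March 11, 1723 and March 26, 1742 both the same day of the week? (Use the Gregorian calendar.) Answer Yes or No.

From Mar 11, 1723 to Mar 26, 1742 is 6955 days.
6955 mod 7 = 4, so they are different weekdays.
(Mar 11, 1723 is a Thursday; Mar 26, 1742 is a Monday.)

No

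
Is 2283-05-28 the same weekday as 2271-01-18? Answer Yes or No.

From Jan 18, 2271 to May 28, 2283 is 4513 days.
4513 mod 7 = 5, so they are different weekdays.
(Jan 18, 2271 is a Wednesday; May 28, 2283 is a Monday.)

No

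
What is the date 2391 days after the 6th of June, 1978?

December 22, 1984

+365 (one year) → Jun 6, 1979 (2026 left).
+366 (one year; includes Feb 29, 1980) → Jun 6, 1980 (1660 left).
+365 (one year) → Jun 6, 1981 (1295 left).
+365 (one year) → Jun 6, 1982 (930 left).
+365 (one year) → Jun 6, 1983 (565 left).
+366 (one year; includes Feb 29, 1984) → Jun 6, 1984 (199 left).
Jun has 30 days: +25 → Jul 1, 1984 (174 left).
Jul has 31 days: +31 → Aug 1, 1984 (143 left).
Aug has 31 days: +31 → Sep 1, 1984 (112 left).
Sep has 30 days: +30 → Oct 1, 1984 (82 left).
Oct has 31 days: +31 → Nov 1, 1984 (51 left).
Nov has 30 days: +30 → Dec 1, 1984 (21 left).
+21 → Dec 22, 1984.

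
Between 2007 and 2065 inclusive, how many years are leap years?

15

Multiples of 4 in [2007,2065]: 15.
Of those, multiples of 100: 0 (not leap unless ÷400).
Multiples of 400: 0.
Leap years = 15 − 0 + 0 = 15.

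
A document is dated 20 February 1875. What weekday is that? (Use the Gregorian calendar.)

Saturday

Doomsday rule: the anchor day for the 1800s is Friday. For year 75: 75÷12 = 6 r 3, and 3÷4 = 0, so 6+3+0 = 9.
Friday + 9 ≡ Sunday — that's 1875's doomsday.
In February the doomsday date is Feb 28 (1875 is not a leap year).
Feb 20 is 8 days before Feb 28; 8 mod 7 = 1, so Sunday − 1 = Saturday.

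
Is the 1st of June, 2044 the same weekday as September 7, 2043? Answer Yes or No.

From Sep 7, 2043 to Jun 1, 2044 is 268 days.
268 mod 7 = 2, so they are different weekdays.
(Sep 7, 2043 is a Monday; Jun 1, 2044 is a Wednesday.)

No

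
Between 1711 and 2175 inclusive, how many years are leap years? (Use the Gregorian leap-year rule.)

Multiples of 4 in [1711,2175]: 116.
Of those, multiples of 100: 4 (not leap unless ÷400).
Multiples of 400: 1.
Leap years = 116 − 4 + 1 = 113.

113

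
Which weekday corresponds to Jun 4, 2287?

Doomsday rule: the anchor day for the 2200s is Friday. For year 87: 87÷12 = 7 r 3, and 3÷4 = 0, so 7+3+0 = 10.
Friday + 10 ≡ Monday — that's 2287's doomsday.
In June the doomsday date is Jun 6.
Jun 4 is 2 days before Jun 6; 2 mod 7 = 2, so Monday − 2 = Saturday.

Saturday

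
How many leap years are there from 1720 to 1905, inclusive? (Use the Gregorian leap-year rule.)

45

Multiples of 4 in [1720,1905]: 47.
Of those, multiples of 100: 2 (not leap unless ÷400).
Multiples of 400: 0.
Leap years = 47 − 2 + 0 = 45.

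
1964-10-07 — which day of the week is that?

Wednesday

Doomsday rule: the anchor day for the 1900s is Wednesday. For year 64: 64÷12 = 5 r 4, and 4÷4 = 1, so 5+4+1 = 10.
Wednesday + 10 ≡ Saturday — that's 1964's doomsday.
In October the doomsday date is Oct 10.
Oct 7 is 3 days before Oct 10; 3 mod 7 = 3, so Saturday − 3 = Wednesday.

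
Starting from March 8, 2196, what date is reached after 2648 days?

June 9, 2203

+365 (one year) → Mar 8, 2197 (2283 left).
+365 (one year) → Mar 8, 2198 (1918 left).
+365 (one year) → Mar 8, 2199 (1553 left).
+365 (one year) → Mar 8, 2200 (1188 left).
+365 (one year) → Mar 8, 2201 (823 left).
+365 (one year) → Mar 8, 2202 (458 left).
+365 (one year) → Mar 8, 2203 (93 left).
Mar has 31 days: +24 → Apr 1, 2203 (69 left).
Apr has 30 days: +30 → May 1, 2203 (39 left).
May has 31 days: +31 → Jun 1, 2203 (8 left).
+8 → Jun 9, 2203.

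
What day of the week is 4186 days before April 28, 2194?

Monday

Apr 28, 2194 is a Monday.
4186 mod 7 = 0, so 4186 days before a Monday is Monday − 0 = Monday.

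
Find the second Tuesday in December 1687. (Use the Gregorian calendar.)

December 1, 1687 is a Monday.
The first Tuesday is therefore December 2 (1 days later).
The second Tuesday is 2 + 1×7 = December 9.

December 9, 1687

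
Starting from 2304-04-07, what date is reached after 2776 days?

November 13, 2311

+365 (one year) → Apr 7, 2305 (2411 left).
+365 (one year) → Apr 7, 2306 (2046 left).
+365 (one year) → Apr 7, 2307 (1681 left).
+366 (one year; includes Feb 29, 2308) → Apr 7, 2308 (1315 left).
+365 (one year) → Apr 7, 2309 (950 left).
+365 (one year) → Apr 7, 2310 (585 left).
+365 (one year) → Apr 7, 2311 (220 left).
Apr has 30 days: +24 → May 1, 2311 (196 left).
May has 31 days: +31 → Jun 1, 2311 (165 left).
Jun has 30 days: +30 → Jul 1, 2311 (135 left).
Jul has 31 days: +31 → Aug 1, 2311 (104 left).
Aug has 31 days: +31 → Sep 1, 2311 (73 left).
Sep has 30 days: +30 → Oct 1, 2311 (43 left).
Oct has 31 days: +31 → Nov 1, 2311 (12 left).
+12 → Nov 13, 2311.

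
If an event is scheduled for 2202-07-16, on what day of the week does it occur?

Friday

January 1, 2202 is a Friday.
Jan 1, 2202 → Feb 1, 2202: 31 days (January has 31).
Feb 1, 2202 → Mar 1, 2202: 28 days (February has 28).
Mar 1, 2202 → Apr 1, 2202: 31 days (March has 31).
Apr 1, 2202 → May 1, 2202: 30 days (April has 30).
May 1, 2202 → Jun 1, 2202: 31 days (May has 31).
Jun 1, 2202 → Jul 1, 2202: 30 days (June has 30).
Jul 1, 2202 → Jul 16, 2202: 15 days.
Total: 196 days.
196 mod 7 = 0, so Friday + 0 = Friday.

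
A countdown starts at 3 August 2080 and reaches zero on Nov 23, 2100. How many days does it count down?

7416

Aug 3, 2080 → Aug 3, 2081: 365 days.
Aug 3, 2081 → Aug 3, 2082: 365 days.
Aug 3, 2082 → Aug 3, 2083: 365 days.
Aug 3, 2083 → Aug 3, 2084: 366 days (Feb 29, 2084 is in that span).
Aug 3, 2084 → Aug 3, 2085: 365 days.
Aug 3, 2085 → Aug 3, 2086: 365 days.
Aug 3, 2086 → Aug 3, 2087: 365 days.
Aug 3, 2087 → Aug 3, 2088: 366 days (Feb 29, 2088 is in that span).
Aug 3, 2088 → Aug 3, 2089: 365 days.
Aug 3, 2089 → Aug 3, 2090: 365 days.
Aug 3, 2090 → Aug 3, 2091: 365 days.
Aug 3, 2091 → Aug 3, 2092: 366 days (Feb 29, 2092 is in that span).
Aug 3, 2092 → Aug 3, 2093: 365 days.
Aug 3, 2093 → Aug 3, 2094: 365 days.
Aug 3, 2094 → Aug 3, 2095: 365 days.
Aug 3, 2095 → Aug 3, 2096: 366 days (Feb 29, 2096 is in that span).
Aug 3, 2096 → Aug 3, 2097: 365 days.
Aug 3, 2097 → Aug 3, 2098: 365 days.
Aug 3, 2098 → Aug 3, 2099: 365 days.
Aug 3, 2099 → Aug 3, 2100: 365 days.
Aug 3, 2100 → Sep 3, 2100: 31 days (August has 31).
Sep 3, 2100 → Oct 3, 2100: 30 days (September has 30).
Oct 3, 2100 → Nov 3, 2100: 31 days (October has 31).
Nov 3, 2100 → Nov 23, 2100: 20 days.
Total: 7416 days.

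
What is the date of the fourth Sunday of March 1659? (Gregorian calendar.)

March 1, 1659 is a Saturday.
The first Sunday is therefore March 2 (1 days later).
The fourth Sunday is 2 + 3×7 = March 23.

March 23, 1659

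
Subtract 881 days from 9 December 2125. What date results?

−365 (one year) → Dec 9, 2124 (516 left).
−366 (one year; includes Feb 29, 2124) → Dec 9, 2123 (150 left).
−9 → Nov 30, 2123 (end of Nov, 30 days; 141 left).
−30 → Oct 31, 2123 (end of Oct, 31 days; 111 left).
−31 → Sep 30, 2123 (end of Sep, 30 days; 80 left).
−30 → Aug 31, 2123 (end of Aug, 31 days; 50 left).
−31 → Jul 31, 2123 (end of Jul, 31 days; 19 left).
−19 → Jul 12, 2123.

July 12, 2123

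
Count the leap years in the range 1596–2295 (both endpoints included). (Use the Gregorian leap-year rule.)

Multiples of 4 in [1596,2295]: 175.
Of those, multiples of 100: 7 (not leap unless ÷400).
Multiples of 400: 2.
Leap years = 175 − 7 + 2 = 170.

170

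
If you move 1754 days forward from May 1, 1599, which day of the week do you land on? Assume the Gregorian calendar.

Wednesday

May 1, 1599 is a Saturday.
1754 mod 7 = 4, so 1754 days after a Saturday is Saturday + 4 = Wednesday.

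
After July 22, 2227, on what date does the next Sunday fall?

Jul 22, 2227 is a Sunday.
From Sunday to the next Sunday is 7 days.
Jul 22, 2227 + 7 = Jul 29, 2227.

July 29, 2227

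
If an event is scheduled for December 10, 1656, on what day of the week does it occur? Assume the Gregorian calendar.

Sunday

Doomsday rule: the anchor day for the 1600s is Tuesday. For year 56: 56÷12 = 4 r 8, and 8÷4 = 2, so 4+8+2 = 14.
Tuesday + 14 ≡ Tuesday — that's 1656's doomsday.
In December the doomsday date is Dec 12.
Dec 10 is 2 days before Dec 12; 2 mod 7 = 2, so Tuesday − 2 = Sunday.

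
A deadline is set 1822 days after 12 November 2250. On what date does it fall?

November 8, 2255

+365 (one year) → Nov 12, 2251 (1457 left).
+366 (one year; includes Feb 29, 2252) → Nov 12, 2252 (1091 left).
+365 (one year) → Nov 12, 2253 (726 left).
+365 (one year) → Nov 12, 2254 (361 left).
Nov has 30 days: +19 → Dec 1, 2254 (342 left).
Dec has 31 days: +31 → Jan 1, 2255 (311 left).
Jan has 31 days: +31 → Feb 1, 2255 (280 left).
Feb has 28 days: +28 → Mar 1, 2255 (252 left).
Mar has 31 days: +31 → Apr 1, 2255 (221 left).
Apr has 30 days: +30 → May 1, 2255 (191 left).
May has 31 days: +31 → Jun 1, 2255 (160 left).
Jun has 30 days: +30 → Jul 1, 2255 (130 left).
Jul has 31 days: +31 → Aug 1, 2255 (99 left).
Aug has 31 days: +31 → Sep 1, 2255 (68 left).
Sep has 30 days: +30 → Oct 1, 2255 (38 left).
Oct has 31 days: +31 → Nov 1, 2255 (7 left).
+7 → Nov 8, 2255.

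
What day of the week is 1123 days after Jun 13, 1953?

Jun 13, 1953 is a Saturday.
1123 mod 7 = 3, so 1123 days after a Saturday is Saturday + 3 = Tuesday.

Tuesday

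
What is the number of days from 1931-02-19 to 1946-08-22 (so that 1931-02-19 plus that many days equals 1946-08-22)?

5663

Feb 19, 1931 → Feb 19, 1932: 365 days.
Feb 19, 1932 → Feb 19, 1933: 366 days (Feb 29, 1932 is in that span).
Feb 19, 1933 → Feb 19, 1934: 365 days.
Feb 19, 1934 → Feb 19, 1935: 365 days.
Feb 19, 1935 → Feb 19, 1936: 365 days.
Feb 19, 1936 → Feb 19, 1937: 366 days (Feb 29, 1936 is in that span).
Feb 19, 1937 → Feb 19, 1938: 365 days.
Feb 19, 1938 → Feb 19, 1939: 365 days.
Feb 19, 1939 → Feb 19, 1940: 365 days.
Feb 19, 1940 → Feb 19, 1941: 366 days (Feb 29, 1940 is in that span).
Feb 19, 1941 → Feb 19, 1942: 365 days.
Feb 19, 1942 → Feb 19, 1943: 365 days.
Feb 19, 1943 → Feb 19, 1944: 365 days.
Feb 19, 1944 → Feb 19, 1945: 366 days (Feb 29, 1944 is in that span).
Feb 19, 1945 → Feb 19, 1946: 365 days.
Feb 19, 1946 → Mar 19, 1946: 28 days (February has 28).
Mar 19, 1946 → Apr 19, 1946: 31 days (March has 31).
Apr 19, 1946 → May 19, 1946: 30 days (April has 30).
May 19, 1946 → Jun 19, 1946: 31 days (May has 31).
Jun 19, 1946 → Jul 19, 1946: 30 days (June has 30).
Jul 19, 1946 → Aug 19, 1946: 31 days (July has 31).
Aug 19, 1946 → Aug 22, 1946: 3 days.
Total: 5663 days.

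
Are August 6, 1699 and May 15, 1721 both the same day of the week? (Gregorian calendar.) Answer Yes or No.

From Aug 6, 1699 to May 15, 1721 is 7952 days.
7952 mod 7 = 0, so they are the same weekday.
(Aug 6, 1699 is a Thursday; May 15, 1721 is a Thursday.)

Yes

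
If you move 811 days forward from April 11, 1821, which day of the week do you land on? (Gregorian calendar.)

Apr 11, 1821 is a Wednesday.
811 mod 7 = 6, so 811 days after a Wednesday is Wednesday + 6 = Tuesday.

Tuesday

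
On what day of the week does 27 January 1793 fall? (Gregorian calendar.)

Doomsday rule: the anchor day for the 1700s is Sunday. For year 93: 93÷12 = 7 r 9, and 9÷4 = 2, so 7+9+2 = 18.
Sunday + 18 ≡ Thursday — that's 1793's doomsday.
In January the doomsday date is Jan 3 (1793 is not a leap year).
Jan 27 is 24 days after Jan 3; 24 mod 7 = 3, so Thursday + 3 = Sunday.

Sunday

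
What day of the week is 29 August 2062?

Doomsday rule: the anchor day for the 2000s is Tuesday. For year 62: 62÷12 = 5 r 2, and 2÷4 = 0, so 5+2+0 = 7.
Tuesday + 7 ≡ Tuesday — that's 2062's doomsday.
In August the doomsday date is Aug 8.
Aug 29 is 21 days after Aug 8; 21 mod 7 = 0, so Tuesday + 0 = Tuesday.

Tuesday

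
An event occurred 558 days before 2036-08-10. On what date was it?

−366 (one year; includes Feb 29, 2036) → Aug 10, 2035 (192 left).
−10 → Jul 31, 2035 (end of Jul, 31 days; 182 left).
−31 → Jun 30, 2035 (end of Jun, 30 days; 151 left).
−30 → May 31, 2035 (end of May, 31 days; 121 left).
−31 → Apr 30, 2035 (end of Apr, 30 days; 90 left).
−30 → Mar 31, 2035 (end of Mar, 31 days; 60 left).
−31 → Feb 28, 2035 (end of Feb, 28 days; 29 left).
−28 → Jan 31, 2035 (end of Jan, 31 days; 1 left).
−1 → Jan 30, 2035.

January 30, 2035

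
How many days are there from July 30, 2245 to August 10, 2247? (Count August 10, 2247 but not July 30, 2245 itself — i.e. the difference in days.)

741

Jul 30, 2245 → Jul 30, 2246: 365 days.
Jul 30, 2246 → Aug 30, 2246: 31 days (July has 31).
Aug 30, 2246 → Sep 30, 2246: 31 days (August has 31).
Sep 30, 2246 → Oct 30, 2246: 30 days (September has 30).
Oct 30, 2246 → Nov 30, 2246: 31 days (October has 31).
Nov 30, 2246 → Dec 30, 2246: 30 days (November has 30).
Dec 30, 2246 → Jan 30, 2247: 31 days (December has 31).
Jan 30, 2247 → Feb 28, 2247: 29 days (January has 31).
Feb 28, 2247 → Mar 28, 2247: 28 days (February has 28).
Mar 28, 2247 → Apr 28, 2247: 31 days (March has 31).
Apr 28, 2247 → May 28, 2247: 30 days (April has 30).
May 28, 2247 → Jun 28, 2247: 31 days (May has 31).
Jun 28, 2247 → Jul 28, 2247: 30 days (June has 30).
Jul 28, 2247 → Aug 10, 2247: 13 days.
Total: 741 days.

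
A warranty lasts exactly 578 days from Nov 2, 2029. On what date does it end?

+365 (one year) → Nov 2, 2030 (213 left).
Nov has 30 days: +29 → Dec 1, 2030 (184 left).
Dec has 31 days: +31 → Jan 1, 2031 (153 left).
Jan has 31 days: +31 → Feb 1, 2031 (122 left).
Feb has 28 days: +28 → Mar 1, 2031 (94 left).
Mar has 31 days: +31 → Apr 1, 2031 (63 left).
Apr has 30 days: +30 → May 1, 2031 (33 left).
May has 31 days: +31 → Jun 1, 2031 (2 left).
+2 → Jun 3, 2031.

June 3, 2031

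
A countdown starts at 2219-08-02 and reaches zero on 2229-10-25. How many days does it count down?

3737

Aug 2, 2219 → Aug 2, 2220: 366 days (Feb 29, 2220 is in that span).
Aug 2, 2220 → Aug 2, 2221: 365 days.
Aug 2, 2221 → Aug 2, 2222: 365 days.
Aug 2, 2222 → Aug 2, 2223: 365 days.
Aug 2, 2223 → Aug 2, 2224: 366 days (Feb 29, 2224 is in that span).
Aug 2, 2224 → Aug 2, 2225: 365 days.
Aug 2, 2225 → Aug 2, 2226: 365 days.
Aug 2, 2226 → Aug 2, 2227: 365 days.
Aug 2, 2227 → Aug 2, 2228: 366 days (Feb 29, 2228 is in that span).
Aug 2, 2228 → Aug 2, 2229: 365 days.
Aug 2, 2229 → Sep 2, 2229: 31 days (August has 31).
Sep 2, 2229 → Oct 2, 2229: 30 days (September has 30).
Oct 2, 2229 → Oct 25, 2229: 23 days.
Total: 3737 days.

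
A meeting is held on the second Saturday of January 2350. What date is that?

January 1, 2350 is a Sunday.
The first Saturday is therefore January 7 (6 days later).
The second Saturday is 7 + 1×7 = January 14.

January 14, 2350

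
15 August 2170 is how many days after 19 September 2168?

695

Sep 19, 2168 → Sep 19, 2169: 365 days.
Sep 19, 2169 → Oct 19, 2169: 30 days (September has 30).
Oct 19, 2169 → Nov 19, 2169: 31 days (October has 31).
Nov 19, 2169 → Dec 19, 2169: 30 days (November has 30).
Dec 19, 2169 → Jan 19, 2170: 31 days (December has 31).
Jan 19, 2170 → Feb 19, 2170: 31 days (January has 31).
Feb 19, 2170 → Mar 19, 2170: 28 days (February has 28).
Mar 19, 2170 → Apr 19, 2170: 31 days (March has 31).
Apr 19, 2170 → May 19, 2170: 30 days (April has 30).
May 19, 2170 → Jun 19, 2170: 31 days (May has 31).
Jun 19, 2170 → Jul 19, 2170: 30 days (June has 30).
Jul 19, 2170 → Aug 15, 2170: 27 days.
Total: 695 days.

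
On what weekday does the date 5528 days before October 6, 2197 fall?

Sunday

Oct 6, 2197 is a Friday.
5528 mod 7 = 5, so 5528 days before a Friday is Friday − 5 = Sunday.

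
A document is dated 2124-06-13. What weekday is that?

Tuesday

Doomsday rule: the anchor day for the 2100s is Sunday. For year 24: 24÷12 = 2 r 0, and 0÷4 = 0, so 2+0+0 = 2.
Sunday + 2 ≡ Tuesday — that's 2124's doomsday.
In June the doomsday date is Jun 6.
Jun 13 is 7 days after Jun 6; 7 mod 7 = 0, so Tuesday + 0 = Tuesday.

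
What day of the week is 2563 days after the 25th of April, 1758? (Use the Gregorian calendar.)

Wednesday

First find the weekday of Apr 25, 1758. Doomsday rule: the anchor day for the 1700s is Sunday. For year 58: 58÷12 = 4 r 10, and 10÷4 = 2, so 4+10+2 = 16.
Sunday + 16 ≡ Tuesday — that's 1758's doomsday.
In April the doomsday date is Apr 4.
Apr 25 is 21 days after Apr 4; 21 mod 7 = 0, so Tuesday + 0 = Tuesday.
2563 mod 7 = 1, so 2563 days after a Tuesday is Tuesday + 1 = Wednesday.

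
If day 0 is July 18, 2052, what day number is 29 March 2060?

Jul 18, 2052 → Jul 18, 2053: 365 days.
Jul 18, 2053 → Jul 18, 2054: 365 days.
Jul 18, 2054 → Jul 18, 2055: 365 days.
Jul 18, 2055 → Jul 18, 2056: 366 days (Feb 29, 2056 is in that span).
Jul 18, 2056 → Jul 18, 2057: 365 days.
Jul 18, 2057 → Jul 18, 2058: 365 days.
Jul 18, 2058 → Jul 18, 2059: 365 days.
Jul 18, 2059 → Aug 18, 2059: 31 days (July has 31).
Aug 18, 2059 → Sep 18, 2059: 31 days (August has 31).
Sep 18, 2059 → Oct 18, 2059: 30 days (September has 30).
Oct 18, 2059 → Nov 18, 2059: 31 days (October has 31).
Nov 18, 2059 → Dec 18, 2059: 30 days (November has 30).
Dec 18, 2059 → Jan 18, 2060: 31 days (December has 31).
Jan 18, 2060 → Feb 18, 2060: 31 days (January has 31).
Feb 18, 2060 → Mar 18, 2060: 29 days (February has 29).
Mar 18, 2060 → Mar 29, 2060: 11 days.
Total: 2811 days.

2811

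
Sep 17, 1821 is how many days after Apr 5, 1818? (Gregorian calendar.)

Apr 5, 1818 → Apr 5, 1819: 365 days.
Apr 5, 1819 → Apr 5, 1820: 366 days (Feb 29, 1820 is in that span).
Apr 5, 1820 → Apr 5, 1821: 365 days.
Apr 5, 1821 → May 5, 1821: 30 days (April has 30).
May 5, 1821 → Jun 5, 1821: 31 days (May has 31).
Jun 5, 1821 → Jul 5, 1821: 30 days (June has 30).
Jul 5, 1821 → Aug 5, 1821: 31 days (July has 31).
Aug 5, 1821 → Sep 5, 1821: 31 days (August has 31).
Sep 5, 1821 → Sep 17, 1821: 12 days.
Total: 1261 days.

1261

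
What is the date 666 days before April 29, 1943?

July 2, 1941

−365 (one year) → Apr 29, 1942 (301 left).
−29 → Mar 31, 1942 (end of Mar, 31 days; 272 left).
−31 → Feb 28, 1942 (end of Feb, 28 days; 241 left).
−28 → Jan 31, 1942 (end of Jan, 31 days; 213 left).
−31 → Dec 31, 1941 (end of Dec, 31 days; 182 left).
−31 → Nov 30, 1941 (end of Nov, 30 days; 151 left).
−30 → Oct 31, 1941 (end of Oct, 31 days; 121 left).
−31 → Sep 30, 1941 (end of Sep, 30 days; 90 left).
−30 → Aug 31, 1941 (end of Aug, 31 days; 60 left).
−31 → Jul 31, 1941 (end of Jul, 31 days; 29 left).
−29 → Jul 2, 1941.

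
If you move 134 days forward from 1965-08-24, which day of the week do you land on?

Aug 24, 1965 is a Tuesday.
134 mod 7 = 1, so 134 days after a Tuesday is Tuesday + 1 = Wednesday.

Wednesday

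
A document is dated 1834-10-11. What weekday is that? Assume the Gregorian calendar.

Doomsday rule: the anchor day for the 1800s is Friday. For year 34: 34÷12 = 2 r 10, and 10÷4 = 2, so 2+10+2 = 14.
Friday + 14 ≡ Friday — that's 1834's doomsday.
In October the doomsday date is Oct 10.
Oct 11 is 1 day after Oct 10; 1 mod 7 = 1, so Friday + 1 = Saturday.

Saturday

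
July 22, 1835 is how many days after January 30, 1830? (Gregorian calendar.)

1999

Jan 30, 1830 → Jan 30, 1831: 365 days.
Jan 30, 1831 → Jan 30, 1832: 365 days.
Jan 30, 1832 → Jan 30, 1833: 366 days (Feb 29, 1832 is in that span).
Jan 30, 1833 → Jan 30, 1834: 365 days.
Jan 30, 1834 → Jan 30, 1835: 365 days.
Jan 30, 1835 → Feb 28, 1835: 29 days (January has 31).
Feb 28, 1835 → Mar 28, 1835: 28 days (February has 28).
Mar 28, 1835 → Apr 28, 1835: 31 days (March has 31).
Apr 28, 1835 → May 28, 1835: 30 days (April has 30).
May 28, 1835 → Jun 28, 1835: 31 days (May has 31).
Jun 28, 1835 → Jul 22, 1835: 24 days.
Total: 1999 days.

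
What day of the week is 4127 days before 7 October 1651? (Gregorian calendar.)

First find the weekday of Oct 7, 1651. Doomsday rule: the anchor day for the 1600s is Tuesday. For year 51: 51÷12 = 4 r 3, and 3÷4 = 0, so 4+3+0 = 7.
Tuesday + 7 ≡ Tuesday — that's 1651's doomsday.
In October the doomsday date is Oct 10.
Oct 7 is 3 days before Oct 10; 3 mod 7 = 3, so Tuesday − 3 = Saturday.
4127 mod 7 = 4, so 4127 days before a Saturday is Saturday − 4 = Tuesday.

Tuesday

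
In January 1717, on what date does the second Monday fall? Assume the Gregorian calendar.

January 1, 1717 is a Friday.
The first Monday is therefore January 4 (3 days later).
The second Monday is 4 + 1×7 = January 11.

January 11, 1717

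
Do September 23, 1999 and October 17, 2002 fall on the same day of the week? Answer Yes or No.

Yes

From Sep 23, 1999 to Oct 17, 2002 is 1120 days.
1120 mod 7 = 0, so they are the same weekday.
(Sep 23, 1999 is a Thursday; Oct 17, 2002 is a Thursday.)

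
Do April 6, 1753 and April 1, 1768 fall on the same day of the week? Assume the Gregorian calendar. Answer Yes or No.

Yes

From Apr 6, 1753 to Apr 1, 1768 is 5474 days.
5474 mod 7 = 0, so they are the same weekday.
(Apr 6, 1753 is a Friday; Apr 1, 1768 is a Friday.)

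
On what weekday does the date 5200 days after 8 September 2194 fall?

First find the weekday of Sep 8, 2194. Doomsday rule: the anchor day for the 2100s is Sunday. For year 94: 94÷12 = 7 r 10, and 10÷4 = 2, so 7+10+2 = 19.
Sunday + 19 ≡ Friday — that's 2194's doomsday.
In September the doomsday date is Sep 5.
Sep 8 is 3 days after Sep 5; 3 mod 7 = 3, so Friday + 3 = Monday.
5200 mod 7 = 6, so 5200 days after a Monday is Monday + 6 = Sunday.

Sunday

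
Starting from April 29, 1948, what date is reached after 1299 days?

+365 (one year) → Apr 29, 1949 (934 left).
+365 (one year) → Apr 29, 1950 (569 left).
+365 (one year) → Apr 29, 1951 (204 left).
Apr has 30 days: +2 → May 1, 1951 (202 left).
May has 31 days: +31 → Jun 1, 1951 (171 left).
Jun has 30 days: +30 → Jul 1, 1951 (141 left).
Jul has 31 days: +31 → Aug 1, 1951 (110 left).
Aug has 31 days: +31 → Sep 1, 1951 (79 left).
Sep has 30 days: +30 → Oct 1, 1951 (49 left).
Oct has 31 days: +31 → Nov 1, 1951 (18 left).
+18 → Nov 19, 1951.

November 19, 1951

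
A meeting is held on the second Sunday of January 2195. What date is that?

January 1, 2195 is a Thursday.
The first Sunday is therefore January 4 (3 days later).
The second Sunday is 4 + 1×7 = January 11.

January 11, 2195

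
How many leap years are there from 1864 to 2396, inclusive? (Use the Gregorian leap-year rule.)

130

Multiples of 4 in [1864,2396]: 134.
Of those, multiples of 100: 5 (not leap unless ÷400).
Multiples of 400: 1.
Leap years = 134 − 5 + 1 = 130.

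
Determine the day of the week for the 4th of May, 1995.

Thursday

Doomsday rule: the anchor day for the 1900s is Wednesday. For year 95: 95÷12 = 7 r 11, and 11÷4 = 2, so 7+11+2 = 20.
Wednesday + 20 ≡ Tuesday — that's 1995's doomsday.
In May the doomsday date is May 9.
May 4 is 5 days before May 9; 5 mod 7 = 5, so Tuesday − 5 = Thursday.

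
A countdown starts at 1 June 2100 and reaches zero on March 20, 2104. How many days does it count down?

Jun 1, 2100 → Jun 1, 2101: 365 days.
Jun 1, 2101 → Jun 1, 2102: 365 days.
Jun 1, 2102 → Jun 1, 2103: 365 days.
Jun 1, 2103 → Jul 1, 2103: 30 days (June has 30).
Jul 1, 2103 → Aug 1, 2103: 31 days (July has 31).
Aug 1, 2103 → Sep 1, 2103: 31 days (August has 31).
Sep 1, 2103 → Oct 1, 2103: 30 days (September has 30).
Oct 1, 2103 → Nov 1, 2103: 31 days (October has 31).
Nov 1, 2103 → Dec 1, 2103: 30 days (November has 30).
Dec 1, 2103 → Jan 1, 2104: 31 days (December has 31).
Jan 1, 2104 → Feb 1, 2104: 31 days (January has 31).
Feb 1, 2104 → Mar 1, 2104: 29 days (February has 29).
Mar 1, 2104 → Mar 20, 2104: 19 days.
Total: 1388 days.

1388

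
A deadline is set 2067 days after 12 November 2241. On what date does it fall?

+365 (one year) → Nov 12, 2242 (1702 left).
+365 (one year) → Nov 12, 2243 (1337 left).
+366 (one year; includes Feb 29, 2244) → Nov 12, 2244 (971 left).
+365 (one year) → Nov 12, 2245 (606 left).
+365 (one year) → Nov 12, 2246 (241 left).
Nov has 30 days: +19 → Dec 1, 2246 (222 left).
Dec has 31 days: +31 → Jan 1, 2247 (191 left).
Jan has 31 days: +31 → Feb 1, 2247 (160 left).
Feb has 28 days: +28 → Mar 1, 2247 (132 left).
Mar has 31 days: +31 → Apr 1, 2247 (101 left).
Apr has 30 days: +30 → May 1, 2247 (71 left).
May has 31 days: +31 → Jun 1, 2247 (40 left).
Jun has 30 days: +30 → Jul 1, 2247 (10 left).
+10 → Jul 11, 2247.

July 11, 2247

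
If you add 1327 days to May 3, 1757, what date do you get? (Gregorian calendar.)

December 20, 1760

+365 (one year) → May 3, 1758 (962 left).
+365 (one year) → May 3, 1759 (597 left).
+366 (one year; includes Feb 29, 1760) → May 3, 1760 (231 left).
May has 31 days: +29 → Jun 1, 1760 (202 left).
Jun has 30 days: +30 → Jul 1, 1760 (172 left).
Jul has 31 days: +31 → Aug 1, 1760 (141 left).
Aug has 31 days: +31 → Sep 1, 1760 (110 left).
Sep has 30 days: +30 → Oct 1, 1760 (80 left).
Oct has 31 days: +31 → Nov 1, 1760 (49 left).
Nov has 30 days: +30 → Dec 1, 1760 (19 left).
+19 → Dec 20, 1760.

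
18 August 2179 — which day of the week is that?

Wednesday

January 1, 2179 is a Friday.
Jan 1, 2179 → Feb 1, 2179: 31 days (January has 31).
Feb 1, 2179 → Mar 1, 2179: 28 days (February has 28).
Mar 1, 2179 → Apr 1, 2179: 31 days (March has 31).
Apr 1, 2179 → May 1, 2179: 30 days (April has 30).
May 1, 2179 → Jun 1, 2179: 31 days (May has 31).
Jun 1, 2179 → Jul 1, 2179: 30 days (June has 30).
Jul 1, 2179 → Aug 1, 2179: 31 days (July has 31).
Aug 1, 2179 → Aug 18, 2179: 17 days.
Total: 229 days.
229 mod 7 = 5, so Friday + 5 = Wednesday.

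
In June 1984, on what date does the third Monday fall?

June 1, 1984 is a Friday.
The first Monday is therefore June 4 (3 days later).
The third Monday is 4 + 2×7 = June 18.

June 18, 1984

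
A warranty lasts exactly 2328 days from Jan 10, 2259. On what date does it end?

May 26, 2265

+365 (one year) → Jan 10, 2260 (1963 left).
+366 (one year; includes Feb 29, 2260) → Jan 10, 2261 (1597 left).
+365 (one year) → Jan 10, 2262 (1232 left).
+365 (one year) → Jan 10, 2263 (867 left).
+365 (one year) → Jan 10, 2264 (502 left).
+366 (one year; includes Feb 29, 2264) → Jan 10, 2265 (136 left).
Jan has 31 days: +22 → Feb 1, 2265 (114 left).
Feb has 28 days: +28 → Mar 1, 2265 (86 left).
Mar has 31 days: +31 → Apr 1, 2265 (55 left).
Apr has 30 days: +30 → May 1, 2265 (25 left).
+25 → May 26, 2265.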